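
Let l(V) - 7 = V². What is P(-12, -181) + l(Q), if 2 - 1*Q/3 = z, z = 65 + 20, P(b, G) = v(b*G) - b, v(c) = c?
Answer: 64192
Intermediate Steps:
P(b, G) = -b + G*b (P(b, G) = b*G - b = G*b - b = -b + G*b)
z = 85
Q = -249 (Q = 6 - 3*85 = 6 - 255 = -249)
l(V) = 7 + V²
P(-12, -181) + l(Q) = -12*(-1 - 181) + (7 + (-249)²) = -12*(-182) + (7 + 62001) = 2184 + 62008 = 64192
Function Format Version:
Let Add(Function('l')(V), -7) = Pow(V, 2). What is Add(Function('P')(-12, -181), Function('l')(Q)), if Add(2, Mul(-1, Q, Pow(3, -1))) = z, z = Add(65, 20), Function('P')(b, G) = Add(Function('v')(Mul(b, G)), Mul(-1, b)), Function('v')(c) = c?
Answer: 64192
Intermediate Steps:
Function('P')(b, G) = Add(Mul(-1, b), Mul(G, b)) (Function('P')(b, G) = Add(Mul(b, G), Mul(-1, b)) = Add(Mul(G, b), Mul(-1, b)) = Add(Mul(-1, b), Mul(G, b)))
z = 85
Q = -249 (Q = Add(6, Mul(-3, 85)) = Add(6, -255) = -249)
Function('l')(V) = Add(7, Pow(V, 2))
Add(Function('P')(-12, -181), Function('l')(Q)) = Add(Mul(-12, Add(-1, -181)), Add(7, Pow(-249, 2))) = Add(Mul(-12, -182), Add(7, 62001)) = Add(2184, 62008) = 64192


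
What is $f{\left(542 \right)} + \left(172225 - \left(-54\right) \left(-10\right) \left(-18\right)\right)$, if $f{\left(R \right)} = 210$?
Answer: $182155$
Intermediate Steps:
$f{\left(542 \right)} + \left(172225 - \left(-54\right) \left(-10\right) \left(-18\right)\right) = 210 + \left(172225 - \left(-54\right) \left(-10\right) \left(-18\right)\right) = 210 + \left(172225 - 540 \left(-18\right)\right) = 210 + \left(172225 - -9720\right) = 210 + \left(172225 + 9720\right) = 210 + 181945 = 182155$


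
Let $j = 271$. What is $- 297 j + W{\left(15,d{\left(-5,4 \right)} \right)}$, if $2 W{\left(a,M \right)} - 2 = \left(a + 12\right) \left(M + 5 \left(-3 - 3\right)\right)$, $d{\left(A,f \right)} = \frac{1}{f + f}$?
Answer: $- \frac{1294229}{16} \approx -80889.0$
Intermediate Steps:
$d{\left(A,f \right)} = \frac{1}{2 f}$
$W{\left(a,M \right)} = 1 + \frac{\left(-30 + M\right) \left(12 + a\right)}{2}$ ($W{\left(a,M \right)} = 1 + \frac{\left(a + 12\right) \left(M + 5 \left(-3 - 3\right)\right)}{2} = 1 + \frac{\left(12 + a\right) \left(M + 5 \left(-6\right)\right)}{2} = 1 + \frac{\left(12 + a\right) \left(M - 30\right)}{2} = 1 + \frac{\left(12 + a\right) \left(-30 + M\right)}{2} = 1 + \frac{\left(-30 + M\right) \left(12 + a\right)}{2}$)
$- 297 j + W{\left(15,d{\left(-5,4 \right)} \right)} = \left(-297\right) 271 + \left(-179 - 225 + 6 \frac{1}{2 \cdot 4} + \frac{1}{2} \frac{1}{2 \cdot 4} \cdot 15\right) = -80487 + \left(-179 - 225 + 6 \cdot \frac{1}{2} \cdot \frac{1}{4} + \frac{1}{2} \cdot \frac{1}{2} \cdot \frac{1}{4} \cdot 15\right) = -80487 + \left(-179 - 225 + 6 \cdot \frac{1}{8} + \frac{1}{2} \cdot \frac{1}{8} \cdot 15\right) = -80487 + \left(-179 - 225 + \frac{3}{4} + \frac{15}{16}\right) = -80487 - \frac{6437}{16} = - \frac{1294229}{16}$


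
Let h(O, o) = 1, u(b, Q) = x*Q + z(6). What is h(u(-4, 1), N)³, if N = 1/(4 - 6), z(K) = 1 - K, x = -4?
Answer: 1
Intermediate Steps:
u(b, Q) = -5 - 4*Q (u(b, Q) = -4*Q + (1 - 1*6) = -4*Q + (1 - 6) = -4*Q - 5 = -5 - 4*Q)
N = -½ (N = 1/(-2) = -½ ≈ -0.50000)
h(u(-4, 1), N)³ = 1³ = 1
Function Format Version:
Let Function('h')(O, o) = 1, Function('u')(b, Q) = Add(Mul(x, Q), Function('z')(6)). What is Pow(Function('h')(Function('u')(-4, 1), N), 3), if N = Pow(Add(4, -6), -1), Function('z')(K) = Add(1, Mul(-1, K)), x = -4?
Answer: 1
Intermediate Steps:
Function('u')(b, Q) = Add(-5, Mul(-4, Q)) (Function('u')(b, Q) = Add(Mul(-4, Q), Add(1, Mul(-1, 6))) = Add(Mul(-4, Q), Add(1, -6)) = Add(Mul(-4, Q), -5) = Add(-5, Mul(-4, Q)))
N = Rational(-1, 2) (N = Pow(-2, -1) = Rational(-1, 2) ≈ -0.50000)
Pow(Function('h')(Function('u')(-4, 1), N), 3) = Pow(1, 3) = 1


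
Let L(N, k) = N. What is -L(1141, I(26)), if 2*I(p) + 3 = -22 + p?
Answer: -1141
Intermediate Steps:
I(p) = -25/2 + p/2 (I(p) = -3/2 + (-22 + p)/2 = -3/2 + (-11 + p/2) = -25/2 + p/2)
-L(1141, I(26)) = -1*1141 = -1141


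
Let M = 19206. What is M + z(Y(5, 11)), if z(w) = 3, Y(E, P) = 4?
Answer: 19209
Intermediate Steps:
M + z(Y(5, 11)) = 19206 + 3 = 19209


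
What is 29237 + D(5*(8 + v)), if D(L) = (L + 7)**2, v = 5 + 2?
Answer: 35961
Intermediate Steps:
v = 7
D(L) = (7 + L)**2
29237 + D(5*(8 + v)) = 29237 + (7 + 5*(8 + 7))**2 = 29237 + (7 + 5*15)**2 = 29237 + (7 + 75)**2 = 29237 + 82**2 = 29237 + 6724 = 35961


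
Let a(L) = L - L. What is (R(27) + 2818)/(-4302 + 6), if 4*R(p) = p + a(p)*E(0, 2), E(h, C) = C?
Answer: -11299/17184 ≈ -0.65753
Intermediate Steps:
a(L) = 0
R(p) = p/4 (R(p) = (p + 0*2)/4 = (p + 0)/4 = p/4)
(R(27) + 2818)/(-4302 + 6) = ((¼)*27 + 2818)/(-4302 + 6) = (27/4 + 2818)/(-4296) = (11299/4)*(-1/4296) = -11299/17184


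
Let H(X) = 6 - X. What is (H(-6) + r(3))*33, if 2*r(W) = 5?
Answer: 957/2 ≈ 478.50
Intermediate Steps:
r(W) = 5/2 (r(W) = (½)*5 = 5/2)
(H(-6) + r(3))*33 = ((6 - 1*(-6)) + 5/2)*33 = ((6 + 6) + 5/2)*33 = (12 + 5/2)*33 = (29/2)*33 = 957/2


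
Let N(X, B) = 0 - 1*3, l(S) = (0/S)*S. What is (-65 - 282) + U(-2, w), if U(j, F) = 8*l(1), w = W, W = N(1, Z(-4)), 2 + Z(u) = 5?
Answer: -347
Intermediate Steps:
Z(u) = 3 (Z(u) = -2 + 5 = 3)
l(S) = 0 (l(S) = 0*S = 0)
N(X, B) = -3 (N(X, B) = 0 - 3 = -3)
W = -3
w = -3
U(j, F) = 0 (U(j, F) = 8*0 = 0)
(-65 - 282) + U(-2, w) = (-65 - 282) + 0 = -347 + 0 = -347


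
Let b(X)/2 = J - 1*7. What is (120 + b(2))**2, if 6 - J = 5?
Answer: 11664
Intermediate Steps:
J = 1 (J = 6 - 1*5 = 6 - 5 = 1)
b(X) = -12 (b(X) = 2*(1 - 1*7) = 2*(1 - 7) = 2*(-6) = -12)
(120 + b(2))**2 = (120 - 12)**2 = 108**2 = 11664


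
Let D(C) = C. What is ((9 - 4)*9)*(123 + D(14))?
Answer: 6165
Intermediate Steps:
((9 - 4)*9)*(123 + D(14)) = ((9 - 4)*9)*(123 + 14) = (5*9)*137 = 45*137 = 6165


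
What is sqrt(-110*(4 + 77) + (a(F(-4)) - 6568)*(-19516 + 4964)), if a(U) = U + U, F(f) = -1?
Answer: 3*sqrt(10621970) ≈ 9777.4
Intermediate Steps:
a(U) = 2*U
sqrt(-110*(4 + 77) + (a(F(-4)) - 6568)*(-19516 + 4964)) = sqrt(-110*(4 + 77) + (2*(-1) - 6568)*(-19516 + 4964)) = sqrt(-110*81 + (-2 - 6568)*(-14552)) = sqrt(-8910 - 6570*(-14552)) = sqrt(-8910 + 95606640) = sqrt(95597730) = 3*sqrt(10621970)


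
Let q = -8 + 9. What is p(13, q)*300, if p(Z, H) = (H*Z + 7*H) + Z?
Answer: 9900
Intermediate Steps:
q = 1
p(Z, H) = Z + 7*H + H*Z (p(Z, H) = (7*H + H*Z) + Z = Z + 7*H + H*Z)
p(13, q)*300 = (13 + 7*1 + 1*13)*300 = (13 + 7 + 13)*300 = 33*300 = 9900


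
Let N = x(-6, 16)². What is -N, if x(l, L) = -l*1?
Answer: -36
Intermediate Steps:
x(l, L) = -l
N = 36 (N = (-1*(-6))² = 6² = 36)
-N = -1*36 = -36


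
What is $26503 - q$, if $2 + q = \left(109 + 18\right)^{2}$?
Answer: $10376$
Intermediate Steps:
$q = 16127$ ($q = -2 + \left(109 + 18\right)^{2} = -2 + 127^{2} = -2 + 16129 = 16127$)
$26503 - q = 26503 - 16127 = 10376$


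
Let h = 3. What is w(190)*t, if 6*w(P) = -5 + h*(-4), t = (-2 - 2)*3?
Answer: 34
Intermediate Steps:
t = -12 (t = -4*3 = -12)
w(P) = -17/6 (w(P) = (-5 + 3*(-4))/6 = (-5 - 12)/6 = (1/6)*(-17) = -17/6)
w(190)*t = -17/6*(-12) = 34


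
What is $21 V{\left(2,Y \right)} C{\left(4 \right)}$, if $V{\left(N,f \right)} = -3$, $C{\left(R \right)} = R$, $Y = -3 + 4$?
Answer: $-252$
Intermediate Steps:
$Y = 1$
$21 V{\left(2,Y \right)} C{\left(4 \right)} = 21 \left(-3\right) 4 = \left(-63\right) 4 = -252$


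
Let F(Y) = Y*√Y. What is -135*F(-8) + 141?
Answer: 141 + 2160*I*√2 ≈ 141.0 + 3054.7*I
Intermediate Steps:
F(Y) = Y^(3/2)
-135*F(-8) + 141 = -(-2160)*I*√2 + 141 = 2160*I*√2 + 141 = 141 + 2160*I*√2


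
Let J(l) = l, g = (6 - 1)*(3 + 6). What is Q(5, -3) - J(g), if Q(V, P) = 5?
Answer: -40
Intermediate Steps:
g = 45 (g = 5*9 = 45)
Q(5, -3) - J(g) = 5 - 1*45 = 5 - 45 = -40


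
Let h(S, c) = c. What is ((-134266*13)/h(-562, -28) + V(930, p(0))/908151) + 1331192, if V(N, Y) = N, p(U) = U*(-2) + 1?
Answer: 5905832190329/4238038 ≈ 1.3935e+6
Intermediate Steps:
p(U) = 1 - 2*U (p(U) = -2*U + 1 = 1 - 2*U)
((-134266*13)/h(-562, -28) + V(930, p(0))/908151) + 1331192 = (-134266*13/(-28) + 930/908151) + 1331192 = (-1745458*(-1/28) + 930*(1/908151)) + 1331192 = (872729/14 + 310/302717) + 1331192 = 264189909033/4238038 + 1331192 = 5905832190329/4238038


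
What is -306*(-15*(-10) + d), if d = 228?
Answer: -115668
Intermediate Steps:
-306*(-15*(-10) + d) = -306*(-15*(-10) + 228) = -306*(150 + 228) = -306*378 = -115668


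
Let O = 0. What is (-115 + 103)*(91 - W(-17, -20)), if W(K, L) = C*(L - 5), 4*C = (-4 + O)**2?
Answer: -2292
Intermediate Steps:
C = 4 (C = (-4 + 0)**2/4 = (1/4)*(-4)**2 = (1/4)*16 = 4)
W(K, L) = -20 + 4*L (W(K, L) = 4*(L - 5) = 4*(-5 + L) = -20 + 4*L)
(-115 + 103)*(91 - W(-17, -20)) = (-115 + 103)*(91 - (-20 + 4*(-20))) = -12*(91 - (-20 - 80)) = -12*(91 - 1*(-100)) = -12*(91 + 100) = -12*191 = -2292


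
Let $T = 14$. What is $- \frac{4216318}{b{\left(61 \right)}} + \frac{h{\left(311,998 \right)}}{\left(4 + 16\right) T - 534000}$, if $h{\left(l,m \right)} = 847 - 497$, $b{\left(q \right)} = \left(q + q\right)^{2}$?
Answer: $- \frac{56258461309}{198597212} \approx -283.28$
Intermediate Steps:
$b{\left(q \right)} = 4 q^{2}$ ($b{\left(q \right)} = \left(2 q\right)^{2} = 4 q^{2}$)
$h{\left(l,m \right)} = 350$
$- \frac{4216318}{b{\left(61 \right)}} + \frac{h{\left(311,998 \right)}}{\left(4 + 16\right) T - 534000} = - \frac{4216318}{4 \cdot 61^{2}} + \frac{350}{\left(4 + 16\right) 14 - 534000} = - \frac{4216318}{4 \cdot 3721} + \frac{350}{20 \cdot 14 - 534000} = - \frac{4216318}{14884} + \frac{350}{280 - 534000} = \left(-4216318\right) \frac{1}{14884} + \frac{350}{-533720} = - \frac{2108159}{7442} + 350 \left(- \frac{1}{533720}\right) = - \frac{2108159}{7442} - \frac{35}{53372} = - \frac{56258461309}{198597212}$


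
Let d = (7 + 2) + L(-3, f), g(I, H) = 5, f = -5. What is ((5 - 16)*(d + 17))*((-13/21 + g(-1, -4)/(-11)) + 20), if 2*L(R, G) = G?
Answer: -102742/21 ≈ -4892.5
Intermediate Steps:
L(R, G) = G/2
d = 13/2 (d = (7 + 2) + (1/2)*(-5) = 9 - 5/2 = 13/2 ≈ 6.5000)
((5 - 16)*(d + 17))*((-13/21 + g(-1, -4)/(-11)) + 20) = ((5 - 16)*(13/2 + 17))*((-13/21 + 5/(-11)) + 20) = (-11*47/2)*((-13*1/21 + 5*(-1/11)) + 20) = -517*((-13/21 - 5/11) + 20)/2 = -517*(-248/231 + 20)/2 = -517/2*4372/231 = -102742/21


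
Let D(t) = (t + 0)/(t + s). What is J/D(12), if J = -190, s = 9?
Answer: -665/2 ≈ -332.50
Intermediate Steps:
D(t) = t/(9 + t) (D(t) = (t + 0)/(t + 9) = t/(9 + t))
J/D(12) = -190/(12/(9 + 12)) = -190/(12/21) = -190/(12*(1/21)) = -190/4/7 = -190*7/4 = -665/2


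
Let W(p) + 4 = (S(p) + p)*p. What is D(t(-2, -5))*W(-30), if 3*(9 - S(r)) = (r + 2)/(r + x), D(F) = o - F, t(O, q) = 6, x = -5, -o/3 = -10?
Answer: 15216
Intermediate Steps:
o = 30 (o = -3*(-10) = 30)
D(F) = 30 - F
S(r) = 9 - (2 + r)/(3*(-5 + r)) (S(r) = 9 - (r + 2)/(3*(r - 5)) = 9 - (2 + r)/(3*(-5 + r)))
W(p) = -4 + p*(p + (-137 + 26*p)/(3*(-5 + p))) (W(p) = -4 + ((-137 + 26*p)/(3*(-5 + p)) + p)*p = -4 + (p + (-137 + 26*p)/(3*(-5 + p)))*p = -4 + p*(p + (-137 + 26*p)/(3*(-5 + p))))
D(t(-2, -5))*W(-30) = (30 - 1*6)*((60 - 149*(-30) + 3*(-30)³ + 11*(-30)²)/(3*(-5 - 30))) = (30 - 6)*((⅓)*(60 + 4470 + 3*(-27000) + 11*900)/(-35)) = 24*((⅓)*(-1/35)*(60 + 4470 - 81000 + 9900)) = 24*((⅓)*(-1/35)*(-66570)) = 24*634 = 15216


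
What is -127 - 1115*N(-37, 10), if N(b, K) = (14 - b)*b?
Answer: 2103878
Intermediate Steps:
N(b, K) = b*(14 - b)
-127 - 1115*N(-37, 10) = -127 - (-41255)*(14 - 1*(-37)) = -127 - (-41255)*(14 + 37) = -127 - (-41255)*51 = -127 - 1115*(-1887) = -127 + 2104005 = 2103878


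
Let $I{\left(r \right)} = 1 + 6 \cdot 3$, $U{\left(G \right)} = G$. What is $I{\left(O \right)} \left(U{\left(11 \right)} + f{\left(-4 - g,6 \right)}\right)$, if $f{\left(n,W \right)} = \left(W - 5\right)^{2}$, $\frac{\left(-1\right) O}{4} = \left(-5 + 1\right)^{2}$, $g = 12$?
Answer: $228$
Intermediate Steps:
$O = -64$ ($O = - 4 \left(-5 + 1\right)^{2} = - 4 \left(-4\right)^{2} = \left(-4\right) 16 = -64$)
$I{\left(r \right)} = 19$ ($I{\left(r \right)} = 1 + 18 = 19$)
$f{\left(n,W \right)} = \left(-5 + W\right)^{2}$
$I{\left(O \right)} \left(U{\left(11 \right)} + f{\left(-4 - g,6 \right)}\right) = 19 \left(11 + \left(-5 + 6\right)^{2}\right) = 19 \left(11 + 1^{2}\right) = 19 \left(11 + 1\right) = 19 \cdot 12 = 228$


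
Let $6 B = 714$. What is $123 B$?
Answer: $14637$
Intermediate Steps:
$B = 119$ ($B = \frac{1}{6} \cdot 714 = 119$)
$123 B = 123 \cdot 119 = 14637$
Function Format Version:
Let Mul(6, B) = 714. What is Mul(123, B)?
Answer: 14637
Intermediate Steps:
B = 119 (B = Mul(Rational(1, 6), 714) = 119)
Mul(123, B) = Mul(123, 119) = 14637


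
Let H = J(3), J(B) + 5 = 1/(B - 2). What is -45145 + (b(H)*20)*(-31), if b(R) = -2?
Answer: -43905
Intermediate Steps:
J(B) = -5 + 1/(-2 + B) (J(B) = -5 + 1/(B - 2) = -5 + 1/(-2 + B))
H = -4 (H = (11 - 5*3)/(-2 + 3) = (11 - 15)/1 = 1*(-4) = -4)
-45145 + (b(H)*20)*(-31) = -45145 - 2*20*(-31) = -45145 - 40*(-31) = -45145 + 1240 = -43905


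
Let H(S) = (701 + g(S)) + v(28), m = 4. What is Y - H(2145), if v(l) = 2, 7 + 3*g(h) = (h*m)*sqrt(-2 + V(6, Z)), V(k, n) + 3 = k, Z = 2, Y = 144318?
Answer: 422272/3 ≈ 1.4076e+5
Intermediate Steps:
V(k, n) = -3 + k
g(h) = -7/3 + 4*h/3 (g(h) = -7/3 + ((h*4)*sqrt(-2 + (-3 + 6)))/3 = -7/3 + ((4*h)*sqrt(-2 + 3))/3 = -7/3 + ((4*h)*sqrt(1))/3 = -7/3 + ((4*h)*1)/3 = -7/3 + (4*h)/3 = -7/3 + 4*h/3)
H(S) = 2102/3 + 4*S/3 (H(S) = (701 + (-7/3 + 4*S/3)) + 2 = (2096/3 + 4*S/3) + 2 = 2102/3 + 4*S/3)
Y - H(2145) = 144318 - (2102/3 + (4/3)*2145) = 144318 - (2102/3 + 2860) = 144318 - 1*10682/3 = 144318 - 10682/3 = 422272/3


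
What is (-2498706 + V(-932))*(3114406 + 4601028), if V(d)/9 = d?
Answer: -19343318288796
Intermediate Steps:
V(d) = 9*d
(-2498706 + V(-932))*(3114406 + 4601028) = (-2498706 + 9*(-932))*(3114406 + 4601028) = (-2498706 - 8388)*7715434 = -2507094*7715434 = -19343318288796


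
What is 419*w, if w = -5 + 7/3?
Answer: -3352/3 ≈ -1117.3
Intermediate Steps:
w = -8/3 (w = -5 + 7*(⅓) = -5 + 7/3 = -8/3 ≈ -2.6667)
419*w = 419*(-8/3) = -3352/3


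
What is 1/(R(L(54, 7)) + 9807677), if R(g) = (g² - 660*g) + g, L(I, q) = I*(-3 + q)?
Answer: 1/9711989 ≈ 1.0297e-7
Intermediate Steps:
R(g) = g² - 659*g
1/(R(L(54, 7)) + 9807677) = 1/((54*(-3 + 7))*(-659 + 54*(-3 + 7)) + 9807677) = 1/((54*4)*(-659 + 54*4) + 9807677) = 1/(216*(-659 + 216) + 9807677) = 1/(216*(-443) + 9807677) = 1/(-95688 + 9807677) = 1/9711989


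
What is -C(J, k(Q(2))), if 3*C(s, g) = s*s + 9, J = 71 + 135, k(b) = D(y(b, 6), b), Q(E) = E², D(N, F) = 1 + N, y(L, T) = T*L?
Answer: -42445/3 ≈ -14148.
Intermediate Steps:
y(L, T) = L*T
k(b) = 1 + 6*b (k(b) = 1 + b*6 = 1 + 6*b)
J = 206
C(s, g) = 3 + s²/3 (C(s, g) = (s*s + 9)/3 = (s² + 9)/3 = (9 + s²)/3 = 3 + s²/3)
-C(J, k(Q(2))) = -(3 + (⅓)*206²) = -(3 + (⅓)*42436) = -(3 + 42436/3) = -1*42445/3 = -42445/3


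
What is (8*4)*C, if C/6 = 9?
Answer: 1728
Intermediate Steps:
C = 54 (C = 6*9 = 54)
(8*4)*C = (8*4)*54 = 32*54 = 1728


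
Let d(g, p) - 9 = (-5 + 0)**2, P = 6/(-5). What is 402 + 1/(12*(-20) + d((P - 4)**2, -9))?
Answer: 82811/206 ≈ 402.00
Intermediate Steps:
P = -6/5 (P = 6*(-1/5) = -6/5 ≈ -1.2000)
d(g, p) = 34 (d(g, p) = 9 + (-5 + 0)**2 = 9 + (-5)**2 = 9 + 25 = 34)
402 + 1/(12*(-20) + d((P - 4)**2, -9)) = 402 + 1/(12*(-20) + 34) = 402 + 1/(-240 + 34) = 402 + 1/(-206) = 402 - 1/206 = 82811/206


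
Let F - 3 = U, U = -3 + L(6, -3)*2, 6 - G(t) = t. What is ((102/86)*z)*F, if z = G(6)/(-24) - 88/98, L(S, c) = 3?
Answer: -13464/2107 ≈ -6.3901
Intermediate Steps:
G(t) = 6 - t
U = 3 (U = -3 + 3*2 = -3 + 6 = 3)
F = 6 (F = 3 + 3 = 6)
z = -44/49 (z = (6 - 1*6)/(-24) - 88/98 = (6 - 6)*(-1/24) - 88*1/98 = 0*(-1/24) - 44/49 = 0 - 44/49 = -44/49 ≈ -0.89796)
((102/86)*z)*F = ((102/86)*(-44/49))*6 = ((102*(1/86))*(-44/49))*6 = ((51/43)*(-44/49))*6 = -2244/2107*6 = -13464/2107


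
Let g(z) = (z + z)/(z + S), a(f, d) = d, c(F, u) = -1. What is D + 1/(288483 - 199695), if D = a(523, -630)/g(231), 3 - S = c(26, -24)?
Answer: -312977689/976668 ≈ -320.45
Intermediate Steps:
S = 4 (S = 3 - 1*(-1) = 3 + 1 = 4)
g(z) = 2*z/(4 + z) (g(z) = (z + z)/(z + 4) = (2*z)/(4 + z) = 2*z/(4 + z))
D = -3525/11 (D = -630/(2*231/(4 + 231)) = -630/(2*231/235) = -630/(2*231*(1/235)) = -630/462/235 = -630*235/462 = -3525/11 ≈ -320.45)
D + 1/(288483 - 199695) = -3525/11 + 1/(288483 - 199695) = -3525/11 + 1/88788 = -312977689/976668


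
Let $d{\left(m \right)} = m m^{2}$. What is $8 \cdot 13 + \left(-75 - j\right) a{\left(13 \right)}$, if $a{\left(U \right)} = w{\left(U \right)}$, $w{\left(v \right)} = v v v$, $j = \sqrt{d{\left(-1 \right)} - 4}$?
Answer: $-164671 - 2197 i \sqrt{5} \approx -1.6467 \cdot 10^{5} - 4912.6 i$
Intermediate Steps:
$d{\left(m \right)} = m^{3}$
$j = i \sqrt{5}$ ($j = \sqrt{\left(-1\right)^{3} - 4} = \sqrt{-1 - 4} = \sqrt{-5} = i \sqrt{5} \approx 2.2361 i$)
$w{\left(v \right)} = v^{3}$ ($w{\left(v \right)} = v^{2} v = v^{3}$)
$a{\left(U \right)} = U^{3}$
$8 \cdot 13 + \left(-75 - j\right) a{\left(13 \right)} = 8 \cdot 13 + \left(-75 - i \sqrt{5}\right) 13^{3} = 104 + \left(-75 - i \sqrt{5}\right) 2197 = 104 - \left(164775 + 2197 i \sqrt{5}\right) = -164671 - 2197 i \sqrt{5}$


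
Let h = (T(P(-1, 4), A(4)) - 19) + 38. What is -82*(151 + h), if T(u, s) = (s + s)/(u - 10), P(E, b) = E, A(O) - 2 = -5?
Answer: -153832/11 ≈ -13985.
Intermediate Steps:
A(O) = -3 (A(O) = 2 - 5 = -3)
T(u, s) = 2*s/(-10 + u) (T(u, s) = (2*s)/(-10 + u) = 2*s/(-10 + u))
h = 215/11 (h = (2*(-3)/(-10 - 1) - 19) + 38 = (2*(-3)/(-11) - 19) + 38 = (2*(-3)*(-1/11) - 19) + 38 = (6/11 - 19) + 38 = -203/11 + 38 = 215/11 ≈ 19.545)
-82*(151 + h) = -82*(151 + 215/11) = -82*1876/11 = -153832/11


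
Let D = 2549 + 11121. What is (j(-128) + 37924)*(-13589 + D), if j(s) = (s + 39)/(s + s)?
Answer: 786399273/256 ≈ 3.0719e+6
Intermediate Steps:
D = 13670
j(s) = (39 + s)/(2*s) (j(s) = (39 + s)/((2*s)) = (39 + s)*(1/(2*s)) = (39 + s)/(2*s))
(j(-128) + 37924)*(-13589 + D) = ((½)*(39 - 128)/(-128) + 37924)*(-13589 + 13670) = ((½)*(-1/128)*(-89) + 37924)*81 = (89/256 + 37924)*81 = (9708633/256)*81 = 786399273/256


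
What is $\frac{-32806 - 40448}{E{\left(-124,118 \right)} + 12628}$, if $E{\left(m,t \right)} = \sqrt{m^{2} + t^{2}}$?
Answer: $- \frac{231262878}{39859271} + \frac{183135 \sqrt{293}}{39859271} \approx -5.7233$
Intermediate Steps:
$\frac{-32806 - 40448}{E{\left(-124,118 \right)} + 12628} = \frac{-32806 - 40448}{\sqrt{\left(-124\right)^{2} + 118^{2}} + 12628} = - \frac{73254}{\sqrt{15376 + 13924} + 12628} = - \frac{73254}{\sqrt{29300} + 12628} = - \frac{73254}{10 \sqrt{293} + 12628} = - \frac{73254}{12628 + 10 \sqrt{293}}$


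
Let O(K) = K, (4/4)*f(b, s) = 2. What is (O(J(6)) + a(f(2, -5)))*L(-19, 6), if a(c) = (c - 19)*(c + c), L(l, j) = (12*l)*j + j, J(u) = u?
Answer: 84444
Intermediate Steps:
f(b, s) = 2
L(l, j) = j + 12*j*l (L(l, j) = 12*j*l + j = j + 12*j*l)
a(c) = 2*c*(-19 + c) (a(c) = (-19 + c)*(2*c) = 2*c*(-19 + c))
(O(J(6)) + a(f(2, -5)))*L(-19, 6) = (6 + 2*2*(-19 + 2))*(6*(1 + 12*(-19))) = (6 + 2*2*(-17))*(6*(1 - 228)) = (6 - 68)*(6*(-227)) = -62*(-1362) = 84444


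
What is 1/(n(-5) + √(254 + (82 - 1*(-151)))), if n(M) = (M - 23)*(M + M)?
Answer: 280/77913 - √487/77913 ≈ 0.0033105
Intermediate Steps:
n(M) = 2*M*(-23 + M) (n(M) = (-23 + M)*(2*M) = 2*M*(-23 + M))
1/(n(-5) + √(254 + (82 - 1*(-151)))) = 1/(2*(-5)*(-23 - 5) + √(254 + (82 - 1*(-151)))) = 1/(2*(-5)*(-28) + √(254 + (82 + 151))) = 1/(280 + √(254 + 233)) = 1/(280 + √487)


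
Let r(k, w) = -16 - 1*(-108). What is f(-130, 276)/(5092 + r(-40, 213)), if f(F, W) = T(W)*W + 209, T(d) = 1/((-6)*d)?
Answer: 1253/31104 ≈ 0.040284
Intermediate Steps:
r(k, w) = 92 (r(k, w) = -16 + 108 = 92)
T(d) = -1/(6*d)
f(F, W) = 1253/6 (f(F, W) = (-1/(6*W))*W + 209 = -1/6 + 209 = 1253/6)
f(-130, 276)/(5092 + r(-40, 213)) = 1253/(6*(5092 + 92)) = (1253/6)/5184 = (1253/6)*(1/5184) = 1253/31104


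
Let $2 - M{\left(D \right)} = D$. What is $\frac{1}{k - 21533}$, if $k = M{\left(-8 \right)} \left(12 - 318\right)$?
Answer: $- \frac{1}{24593} \approx -4.0662 \cdot 10^{-5}$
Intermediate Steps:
$M{\left(D \right)} = 2 - D$
$k = -3060$ ($k = \left(2 - -8\right) \left(12 - 318\right) = \left(2 + 8\right) \left(-306\right) = 10 \left(-306\right) = -3060$)
$\frac{1}{k - 21533} = \frac{1}{-3060 - 21533} = \frac{1}{-24593} = - \frac{1}{24593}$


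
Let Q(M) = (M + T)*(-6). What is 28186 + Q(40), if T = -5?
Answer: 27976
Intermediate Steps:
Q(M) = 30 - 6*M (Q(M) = (M - 5)*(-6) = (-5 + M)*(-6) = 30 - 6*M)
28186 + Q(40) = 28186 + (30 - 6*40) = 28186 + (30 - 240) = 28186 - 210 = 27976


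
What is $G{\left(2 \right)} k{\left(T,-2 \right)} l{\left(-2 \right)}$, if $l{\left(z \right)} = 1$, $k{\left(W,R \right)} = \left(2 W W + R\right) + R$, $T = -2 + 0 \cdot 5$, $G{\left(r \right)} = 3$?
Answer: $12$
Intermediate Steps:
$T = -2$ ($T = -2 + 0 = -2$)
$k{\left(W,R \right)} = 2 R + 2 W^{2}$ ($k{\left(W,R \right)} = \left(2 W^{2} + R\right) + R = \left(R + 2 W^{2}\right) + R = 2 R + 2 W^{2}$)
$G{\left(2 \right)} k{\left(T,-2 \right)} l{\left(-2 \right)} = 3 \left(2 \left(-2\right) + 2 \left(-2\right)^{2}\right) 1 = 3 \left(-4 + 2 \cdot 4\right) 1 = 3 \left(-4 + 8\right) 1 = 3 \cdot 4 \cdot 1 = 12 \cdot 1 = 12$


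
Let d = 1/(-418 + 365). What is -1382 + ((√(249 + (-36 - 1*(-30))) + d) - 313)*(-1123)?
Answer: 18557324/53 - 10107*√3 ≈ 3.3263e+5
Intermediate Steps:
d = -1/53 (d = 1/(-53) = -1/53 ≈ -0.018868)
-1382 + ((√(249 + (-36 - 1*(-30))) + d) - 313)*(-1123) = -1382 + ((√(249 + (-36 - 1*(-30))) - 1/53) - 313)*(-1123) = -1382 + ((√(249 + (-36 + 30)) - 1/53) - 313)*(-1123) = -1382 + ((√(249 - 6) - 1/53) - 313)*(-1123) = -1382 + ((√243 - 1/53) - 313)*(-1123) = -1382 + ((9*√3 - 1/53) - 313)*(-1123) = -1382 + ((-1/53 + 9*√3) - 313)*(-1123) = -1382 + (-16590/53 + 9*√3)*(-1123) = -1382 + (18630570/53 - 10107*√3) = 18557324/53 - 10107*√3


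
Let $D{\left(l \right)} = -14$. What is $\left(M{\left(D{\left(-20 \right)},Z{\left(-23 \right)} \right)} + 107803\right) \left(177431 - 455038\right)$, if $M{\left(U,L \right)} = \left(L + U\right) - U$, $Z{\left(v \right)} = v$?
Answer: $-29920482460$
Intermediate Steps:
$M{\left(U,L \right)} = L$
$\left(M{\left(D{\left(-20 \right)},Z{\left(-23 \right)} \right)} + 107803\right) \left(177431 - 455038\right) = \left(-23 + 107803\right) \left(177431 - 455038\right) = 107780 \left(177431 - 455038\right) = 107780 \left(-277607\right) = -29920482460$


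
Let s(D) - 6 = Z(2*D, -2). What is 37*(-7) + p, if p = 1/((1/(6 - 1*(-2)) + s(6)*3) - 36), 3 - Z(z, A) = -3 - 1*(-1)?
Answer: -5965/23 ≈ -259.35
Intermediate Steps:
Z(z, A) = 5 (Z(z, A) = 3 - (-3 - 1*(-1)) = 3 - (-3 + 1) = 3 - 1*(-2) = 3 + 2 = 5)
s(D) = 11 (s(D) = 6 + 5 = 11)
p = -8/23 (p = 1/((1/(6 - 1*(-2)) + 11*3) - 36) = 1/((1/(6 + 2) + 33) - 36) = 1/((1/8 + 33) - 36) = 1/(265/8 - 36) = 1/(-23/8) = -8/23 ≈ -0.34783)
37*(-7) + p = 37*(-7) - 8/23 = -259 - 8/23 = -5965/23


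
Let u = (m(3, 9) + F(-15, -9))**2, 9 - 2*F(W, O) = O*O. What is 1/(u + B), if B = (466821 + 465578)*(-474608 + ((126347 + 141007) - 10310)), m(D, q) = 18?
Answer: -1/202856455712 ≈ -4.9296e-12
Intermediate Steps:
F(W, O) = 9/2 - O**2/2 (F(W, O) = 9/2 - O*O/2 = 9/2 - O**2/2)
B = -202856456036 (B = 932399*(-474608 + (267354 - 10310)) = 932399*(-474608 + 257044) = 932399*(-217564) = -202856456036)
u = 324 (u = (18 + (9/2 - 1/2*(-9)**2))**2 = (18 + (9/2 - 1/2*81))**2 = (18 + (9/2 - 81/2))**2 = (18 - 36)**2 = (-18)**2 = 324)
1/(u + B) = 1/(324 - 202856456036) = 1/(-202856455712) = -1/202856455712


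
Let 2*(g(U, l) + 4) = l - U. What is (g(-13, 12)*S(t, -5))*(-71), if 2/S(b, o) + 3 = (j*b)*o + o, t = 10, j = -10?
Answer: -1207/492 ≈ -2.4533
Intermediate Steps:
g(U, l) = -4 + l/2 - U/2 (g(U, l) = -4 + (l - U)/2 = -4 + (l/2 - U/2) = -4 + l/2 - U/2)
S(b, o) = 2/(-3 + o - 10*b*o) (S(b, o) = 2/(-3 + ((-10*b)*o + o)) = 2/(-3 + (-10*b*o + o)) = 2/(-3 + (o - 10*b*o)) = 2/(-3 + o - 10*b*o))
(g(-13, 12)*S(t, -5))*(-71) = ((-4 + (1/2)*12 - 1/2*(-13))*(2/(-3 - 5 - 10*10*(-5))))*(-71) = ((-4 + 6 + 13/2)*(2/(-3 - 5 + 500)))*(-71) = (17*(2/492)/2)*(-71) = (17*(2*(1/492))/2)*(-71) = ((17/2)*(1/246))*(-71) = (17/492)*(-71) = -1207/492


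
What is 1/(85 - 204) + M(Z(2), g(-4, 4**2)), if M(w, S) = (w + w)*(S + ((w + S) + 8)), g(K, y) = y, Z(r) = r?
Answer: 19991/119 ≈ 167.99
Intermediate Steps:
M(w, S) = 2*w*(8 + w + 2*S) (M(w, S) = (2*w)*(S + ((S + w) + 8)) = (2*w)*(S + (8 + S + w)) = (2*w)*(8 + w + 2*S) = 2*w*(8 + w + 2*S))
1/(85 - 204) + M(Z(2), g(-4, 4**2)) = 1/(85 - 204) + 2*2*(8 + 2 + 2*4**2) = 1/(-119) + 2*2*(8 + 2 + 2*16) = -1/119 + 2*2*(8 + 2 + 32) = -1/119 + 2*2*42 = -1/119 + 168 = 19991/119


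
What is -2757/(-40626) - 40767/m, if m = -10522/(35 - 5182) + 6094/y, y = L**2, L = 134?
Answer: -944843423815087/55246056050 ≈ -17102.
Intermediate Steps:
y = 17956 (y = 134**2 = 17956)
m = 110149425/46209766 (m = -10522/(35 - 5182) + 6094/17956 = -10522/(-5147) + 6094*(1/17956) = -10522*(-1/5147) + 3047/8978 = 10522/5147 + 3047/8978 = 110149425/46209766 ≈ 2.3837)
-2757/(-40626) - 40767/m = -2757/(-40626) - 40767/110149425/46209766 = -2757*(-1/40626) - 40767*46209766/110149425 = 919/13542 - 627944510174/36716475 = -944843423815087/55246056050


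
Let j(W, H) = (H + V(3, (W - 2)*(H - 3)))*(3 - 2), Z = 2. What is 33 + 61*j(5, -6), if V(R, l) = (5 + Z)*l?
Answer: -11862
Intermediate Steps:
V(R, l) = 7*l (V(R, l) = (5 + 2)*l = 7*l)
j(W, H) = H + 7*(-3 + H)*(-2 + W) (j(W, H) = (H + 7*((W - 2)*(H - 3)))*(3 - 2) = (H + 7*((-2 + W)*(-3 + H)))*1 = (H + 7*((-3 + H)*(-2 + W)))*1 = (H + 7*(-3 + H)*(-2 + W))*1 = H + 7*(-3 + H)*(-2 + W))
33 + 61*j(5, -6) = 33 + 61*(42 - 21*5 - 13*(-6) + 7*(-6)*5) = 33 + 61*(42 - 105 + 78 - 210) = 33 + 61*(-195) = 33 - 11895 = -11862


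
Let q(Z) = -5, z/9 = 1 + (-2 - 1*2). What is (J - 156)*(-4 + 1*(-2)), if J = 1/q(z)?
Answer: 4686/5 ≈ 937.20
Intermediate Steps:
z = -27 (z = 9*(1 + (-2 - 1*2)) = 9*(1 + (-2 - 2)) = 9*(1 - 4) = 9*(-3) = -27)
J = -⅕ (J = 1/(-5) = -⅕ ≈ -0.20000)
(J - 156)*(-4 + 1*(-2)) = (-⅕ - 156)*(-4 + 1*(-2)) = -781*(-4 - 2)/5 = -781/5*(-6) = 4686/5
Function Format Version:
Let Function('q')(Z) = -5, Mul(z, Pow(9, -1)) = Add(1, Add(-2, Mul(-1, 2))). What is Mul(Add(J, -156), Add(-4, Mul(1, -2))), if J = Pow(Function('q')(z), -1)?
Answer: Rational(4686, 5) ≈ 937.20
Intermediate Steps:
z = -27 (z = Mul(9, Add(1, Add(-2, Mul(-1, 2)))) = Mul(9, Add(1, Add(-2, -2))) = Mul(9, Add(1, -4)) = Mul(9, -3) = -27)
J = Rational(-1, 5) (J = Pow(-5, -1) = Rational(-1, 5) ≈ -0.20000)
Mul(Add(J, -156), Add(-4, Mul(1, -2))) = Mul(Add(Rational(-1, 5), -156), Add(-4, Mul(1, -2))) = Mul(Rational(-781, 5), Add(-4, -2)) = Mul(Rational(-781, 5), -6) = Rational(4686, 5)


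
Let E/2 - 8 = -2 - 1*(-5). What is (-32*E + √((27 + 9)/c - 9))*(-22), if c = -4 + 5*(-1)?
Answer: 15488 - 22*I*√13 ≈ 15488.0 - 79.322*I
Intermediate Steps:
E = 22 (E = 16 + 2*(-2 - 1*(-5)) = 16 + 2*(-2 + 5) = 16 + 2*3 = 16 + 6 = 22)
c = -9 (c = -4 - 5 = -9)
(-32*E + √((27 + 9)/c - 9))*(-22) = (-32*22 + √((27 + 9)/(-9) - 9))*(-22) = (-704 + √(36*(-⅑) - 9))*(-22) = (-704 + √(-4 - 9))*(-22) = (-704 + √(-13))*(-22) = (-704 + I*√13)*(-22) = 15488 - 22*I*√13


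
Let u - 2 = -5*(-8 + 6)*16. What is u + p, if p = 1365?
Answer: 1527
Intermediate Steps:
u = 162 (u = 2 - 5*(-8 + 6)*16 = 2 - 5*(-2)*16 = 2 + 10*16 = 2 + 160 = 162)
u + p = 162 + 1365 = 1527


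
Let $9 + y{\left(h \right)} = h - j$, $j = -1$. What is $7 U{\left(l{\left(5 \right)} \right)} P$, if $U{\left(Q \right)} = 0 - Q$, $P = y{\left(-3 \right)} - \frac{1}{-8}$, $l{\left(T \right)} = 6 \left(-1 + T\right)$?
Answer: $1827$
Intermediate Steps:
$y{\left(h \right)} = -8 + h$ ($y{\left(h \right)} = -9 + \left(h - -1\right) = -9 + \left(h + 1\right) = -9 + \left(1 + h\right) = -8 + h$)
$l{\left(T \right)} = -6 + 6 T$
$P = - \frac{87}{8}$ ($P = \left(-8 - 3\right) - \frac{1}{-8} = -11 - - \frac{1}{8} = -11 + \frac{1}{8} = - \frac{87}{8} \approx -10.875$)
$U{\left(Q \right)} = - Q$
$7 U{\left(l{\left(5 \right)} \right)} P = 7 \left(- (-6 + 6 \cdot 5)\right) \left(- \frac{87}{8}\right) = 7 \left(- (-6 + 30)\right) \left(- \frac{87}{8}\right) = 7 \left(\left(-1\right) 24\right) \left(- \frac{87}{8}\right) = 7 \left(-24\right) \left(- \frac{87}{8}\right) = \left(-168\right) \left(- \frac{87}{8}\right) = 1827$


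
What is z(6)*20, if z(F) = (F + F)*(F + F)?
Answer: 2880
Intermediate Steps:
z(F) = 4*F² (z(F) = (2*F)*(2*F) = 4*F²)
z(6)*20 = (4*6²)*20 = (4*36)*20 = 144*20 = 2880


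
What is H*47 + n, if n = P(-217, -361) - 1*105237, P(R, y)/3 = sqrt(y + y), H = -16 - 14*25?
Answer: -122439 + 57*I*sqrt(2) ≈ -1.2244e+5 + 80.61*I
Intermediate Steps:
H = -366 (H = -16 - 350 = -366)
P(R, y) = 3*sqrt(2)*sqrt(y) (P(R, y) = 3*sqrt(y + y) = 3*sqrt(2*y) = 3*(sqrt(2)*sqrt(y)) = 3*sqrt(2)*sqrt(y))
n = -105237 + 57*I*sqrt(2) (n = 3*sqrt(2)*sqrt(-361) - 1*105237 = 3*sqrt(2)*(19*I) - 105237 = 57*I*sqrt(2) - 105237 = -105237 + 57*I*sqrt(2) ≈ -1.0524e+5 + 80.61*I)
H*47 + n = -366*47 + (-105237 + 57*I*sqrt(2)) = -17202 + (-105237 + 57*I*sqrt(2)) = -122439 + 57*I*sqrt(2)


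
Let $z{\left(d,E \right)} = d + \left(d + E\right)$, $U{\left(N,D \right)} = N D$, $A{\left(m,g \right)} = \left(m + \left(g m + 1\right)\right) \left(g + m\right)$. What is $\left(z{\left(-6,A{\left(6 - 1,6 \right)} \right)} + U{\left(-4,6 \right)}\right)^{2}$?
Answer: $129600$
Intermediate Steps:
$A{\left(m,g \right)} = \left(g + m\right) \left(1 + m + g m\right)$ ($A{\left(m,g \right)} = \left(m + \left(1 + g m\right)\right) \left(g + m\right) = \left(1 + m + g m\right) \left(g + m\right) = \left(g + m\right) \left(1 + m + g m\right)$)
$U{\left(N,D \right)} = D N$
$z{\left(d,E \right)} = E + 2 d$ ($z{\left(d,E \right)} = d + \left(E + d\right) = E + 2 d$)
$\left(z{\left(-6,A{\left(6 - 1,6 \right)} \right)} + U{\left(-4,6 \right)}\right)^{2} = \left(\left(\left(6 + \left(6 - 1\right) + \left(6 - 1\right)^{2} + 6 \left(6 - 1\right) + 6 \left(6 - 1\right)^{2} + \left(6 - 1\right) 6^{2}\right) + 2 \left(-6\right)\right) + 6 \left(-4\right)\right)^{2} = \left(\left(\left(6 + 5 + 5^{2} + 6 \cdot 5 + 6 \cdot 5^{2} + 5 \cdot 36\right) - 12\right) - 24\right)^{2} = \left(\left(\left(6 + 5 + 25 + 30 + 6 \cdot 25 + 180\right) - 12\right) - 24\right)^{2} = \left(\left(\left(6 + 5 + 25 + 30 + 150 + 180\right) - 12\right) - 24\right)^{2} = \left(\left(396 - 12\right) - 24\right)^{2} = \left(384 - 24\right)^{2} = 360^{2} = 129600$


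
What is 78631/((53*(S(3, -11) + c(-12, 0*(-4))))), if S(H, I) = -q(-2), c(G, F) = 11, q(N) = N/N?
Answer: 78631/530 ≈ 148.36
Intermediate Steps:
q(N) = 1
S(H, I) = -1 (S(H, I) = -1*1 = -1)
78631/((53*(S(3, -11) + c(-12, 0*(-4))))) = 78631/((53*(-1 + 11))) = 78631/((53*10)) = 78631/530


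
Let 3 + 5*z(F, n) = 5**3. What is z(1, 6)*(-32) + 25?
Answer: -3779/5 ≈ -755.80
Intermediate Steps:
z(F, n) = 122/5 (z(F, n) = -3/5 + (1/5)*5**3 = -3/5 + (1/5)*125 = -3/5 + 25 = 122/5)
z(1, 6)*(-32) + 25 = (122/5)*(-32) + 25 = -3904/5 + 25 = -3779/5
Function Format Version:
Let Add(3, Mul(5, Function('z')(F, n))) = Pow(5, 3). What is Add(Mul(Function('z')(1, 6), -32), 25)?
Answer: Rational(-3779, 5) ≈ -755.80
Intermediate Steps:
Function('z')(F, n) = Rational(122, 5) (Function('z')(F, n) = Add(Rational(-3, 5), Mul(Rational(1, 5), Pow(5, 3))) = Add(Rational(-3, 5), Mul(Rational(1, 5), 125)) = Add(Rational(-3, 5), 25) = Rational(122, 5))
Add(Mul(Function('z')(1, 6), -32), 25) = Add(Mul(Rational(122, 5), -32), 25) = Add(Rational(-3904, 5), 25) = Rational(-3779, 5)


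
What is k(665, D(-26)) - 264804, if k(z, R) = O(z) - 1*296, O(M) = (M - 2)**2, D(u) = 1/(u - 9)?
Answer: 174469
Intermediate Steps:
D(u) = 1/(-9 + u)
O(M) = (-2 + M)**2
k(z, R) = -296 + (-2 + z)**2 (k(z, R) = (-2 + z)**2 - 1*296 = (-2 + z)**2 - 296 = -296 + (-2 + z)**2)
k(665, D(-26)) - 264804 = (-296 + (-2 + 665)**2) - 264804 = (-296 + 663**2) - 264804 = (-296 + 439569) - 264804 = 439273 - 264804 = 174469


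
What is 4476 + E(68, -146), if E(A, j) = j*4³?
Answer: -4868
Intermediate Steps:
E(A, j) = 64*j (E(A, j) = j*64 = 64*j)
4476 + E(68, -146) = 4476 + 64*(-146) = 4476 - 9344 = -4868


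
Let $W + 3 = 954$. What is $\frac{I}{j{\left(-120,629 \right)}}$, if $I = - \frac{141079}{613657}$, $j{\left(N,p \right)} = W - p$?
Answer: $- \frac{141079}{197597554} \approx -0.00071397$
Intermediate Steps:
$W = 951$ ($W = -3 + 954 = 951$)
$j{\left(N,p \right)} = 951 - p$
$I = - \frac{141079}{613657}$ ($I = \left(-141079\right) \frac{1}{613657} = - \frac{141079}{613657} \approx -0.2299$)
$\frac{I}{j{\left(-120,629 \right)}} = - \frac{141079}{613657 \left(951 - 629\right)} = - \frac{141079}{613657 \cdot 322} = \left(- \frac{141079}{613657}\right) \frac{1}{322} = - \frac{141079}{197597554}$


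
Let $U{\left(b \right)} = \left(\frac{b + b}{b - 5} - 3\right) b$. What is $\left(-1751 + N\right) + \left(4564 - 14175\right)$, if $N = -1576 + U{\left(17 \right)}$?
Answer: $- \frac{77645}{6} \approx -12941.0$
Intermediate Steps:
$U{\left(b \right)} = b \left(-3 + \frac{2 b}{-5 + b}\right)$ ($U{\left(b \right)} = \left(\frac{2 b}{-5 + b} - 3\right) b = \left(-3 + \frac{2 b}{-5 + b}\right) b = b \left(-3 + \frac{2 b}{-5 + b}\right)$)
$N = - \frac{9473}{6}$ ($N = -1576 + \frac{17 \left(15 - 17\right)}{-5 + 17} = -1576 + \frac{17 \left(15 - 17\right)}{12} = -1576 + 17 \cdot \frac{1}{12} \left(-2\right) = -1576 - \frac{17}{6} = - \frac{9473}{6} \approx -1578.8$)
$\left(-1751 + N\right) + \left(4564 - 14175\right) = \left(-1751 - \frac{9473}{6}\right) + \left(4564 - 14175\right) = - \frac{19979}{6} - 9611 = - \frac{77645}{6}$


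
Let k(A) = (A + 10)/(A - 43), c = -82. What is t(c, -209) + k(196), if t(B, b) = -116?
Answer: -17542/153 ≈ -114.65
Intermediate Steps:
k(A) = (10 + A)/(-43 + A)
t(c, -209) + k(196) = -116 + (10 + 196)/(-43 + 196) = -116 + 206/153 = -17542/153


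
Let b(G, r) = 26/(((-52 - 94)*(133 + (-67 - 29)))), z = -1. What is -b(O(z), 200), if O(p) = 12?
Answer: 13/2701 ≈ 0.0048130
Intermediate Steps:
b(G, r) = -13/2701 (b(G, r) = 26/((-146*(133 - 96))) = 26/((-146*37)) = 26/(-5402) = 26*(-1/5402) = -13/2701)
-b(O(z), 200) = -1*(-13/2701) = 13/2701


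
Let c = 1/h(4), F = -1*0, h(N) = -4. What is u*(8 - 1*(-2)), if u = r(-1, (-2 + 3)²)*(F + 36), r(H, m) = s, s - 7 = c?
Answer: 2430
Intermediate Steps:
F = 0
c = -¼ (c = 1/(-4) = -¼ ≈ -0.25000)
s = 27/4 (s = 7 - ¼ = 27/4 ≈ 6.7500)
r(H, m) = 27/4
u = 243 (u = 27*(0 + 36)/4 = (27/4)*36 = 243)
u*(8 - 1*(-2)) = 243*(8 - 1*(-2)) = 243*(8 + 2) = 243*10 = 2430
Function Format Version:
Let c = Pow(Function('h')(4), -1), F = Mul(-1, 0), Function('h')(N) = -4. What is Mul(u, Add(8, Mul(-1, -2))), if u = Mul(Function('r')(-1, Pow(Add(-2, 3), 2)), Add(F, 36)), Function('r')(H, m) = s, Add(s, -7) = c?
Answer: 2430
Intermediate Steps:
F = 0
c = Rational(-1, 4) (c = Pow(-4, -1) = Rational(-1, 4) ≈ -0.25000)
s = Rational(27, 4) (s = Add(7, Rational(-1, 4)) = Rational(27, 4) ≈ 6.7500)
Function('r')(H, m) = Rational(27, 4)
u = 243 (u = Mul(Rational(27, 4), Add(0, 36)) = Mul(Rational(27, 4), 36) = 243)
Mul(u, Add(8, Mul(-1, -2))) = Mul(243, Add(8, Mul(-1, -2))) = Mul(243, Add(8, 2)) = Mul(243, 10) = 2430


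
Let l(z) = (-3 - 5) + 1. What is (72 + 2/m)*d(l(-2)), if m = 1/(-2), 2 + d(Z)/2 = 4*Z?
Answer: -4080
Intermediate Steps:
l(z) = -7 (l(z) = -8 + 1 = -7)
d(Z) = -4 + 8*Z (d(Z) = -4 + 2*(4*Z) = -4 + 8*Z)
m = -½ ≈ -0.50000
(72 + 2/m)*d(l(-2)) = (72 + 2/(-½))*(-4 + 8*(-7)) = (72 + 2*(-2))*(-4 - 56) = (72 - 4)*(-60) = 68*(-60) = -4080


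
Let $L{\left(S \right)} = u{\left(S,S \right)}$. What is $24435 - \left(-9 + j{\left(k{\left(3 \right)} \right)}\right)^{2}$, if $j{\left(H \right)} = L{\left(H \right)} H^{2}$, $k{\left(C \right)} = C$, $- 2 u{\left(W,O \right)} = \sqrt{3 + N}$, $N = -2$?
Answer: $\frac{97011}{4} \approx 24253.0$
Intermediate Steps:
$u{\left(W,O \right)} = - \frac{1}{2}$ ($u{\left(W,O \right)} = - \frac{\sqrt{3 - 2}}{2} = - \frac{\sqrt{1}}{2} = \left(- \frac{1}{2}\right) 1 = - \frac{1}{2}$)
$L{\left(S \right)} = - \frac{1}{2}$
$j{\left(H \right)} = - \frac{H^{2}}{2}$
$24435 - \left(-9 + j{\left(k{\left(3 \right)} \right)}\right)^{2} = 24435 - \left(-9 - \frac{3^{2}}{2}\right)^{2} = 24435 - \left(-9 - \frac{9}{2}\right)^{2} = 24435 - \left(- \frac{27}{2}\right)^{2} = 24435 - \frac{729}{4} = \frac{97011}{4}$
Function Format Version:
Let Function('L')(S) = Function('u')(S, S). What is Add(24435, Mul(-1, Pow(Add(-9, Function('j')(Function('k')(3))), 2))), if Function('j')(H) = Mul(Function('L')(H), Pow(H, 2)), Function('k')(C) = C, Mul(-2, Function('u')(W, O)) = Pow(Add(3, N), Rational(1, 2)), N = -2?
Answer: Rational(97011, 4) ≈ 24253.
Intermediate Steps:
Function('u')(W, O) = Rational(-1, 2) (Function('u')(W, O) = Mul(Rational(-1, 2), Pow(Add(3, -2), Rational(1, 2))) = Mul(Rational(-1, 2), Pow(1, Rational(1, 2))) = Mul(Rational(-1, 2), 1) = Rational(-1, 2))
Function('L')(S) = Rational(-1, 2)
Function('j')(H) = Mul(Rational(-1, 2), Pow(H, 2))
Add(24435, Mul(-1, Pow(Add(-9, Function('j')(Function('k')(3))), 2))) = Add(24435, Mul(-1, Pow(Add(-9, Mul(Rational(-1, 2), Pow(3, 2))), 2))) = Add(24435, Mul(-1, Pow(Add(-9, Mul(Rational(-1, 2), 9)), 2))) = Add(24435, Mul(-1, Pow(Add(-9, Rational(-9, 2)), 2))) = Add(24435, Mul(-1, Pow(Rational(-27, 2), 2))) = Add(24435, Mul(-1, Rational(729, 4))) = Add(24435, Rational(-729, 4)) = Rational(97011, 4)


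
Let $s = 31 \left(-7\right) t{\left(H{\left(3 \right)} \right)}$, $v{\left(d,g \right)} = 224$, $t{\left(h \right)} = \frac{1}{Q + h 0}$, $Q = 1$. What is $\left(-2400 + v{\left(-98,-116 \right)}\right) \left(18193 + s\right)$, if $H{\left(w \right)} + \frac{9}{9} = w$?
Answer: $-39115776$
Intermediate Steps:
$H{\left(w \right)} = -1 + w$
$t{\left(h \right)} = 1$ ($t{\left(h \right)} = \frac{1}{1 + h 0} = \frac{1}{1 + 0} = 1^{-1} = 1$)
$s = -217$ ($s = 31 \left(-7\right) 1 = \left(-217\right) 1 = -217$)
$\left(-2400 + v{\left(-98,-116 \right)}\right) \left(18193 + s\right) = \left(-2400 + 224\right) \left(18193 - 217\right) = \left(-2176\right) 17976 = -39115776$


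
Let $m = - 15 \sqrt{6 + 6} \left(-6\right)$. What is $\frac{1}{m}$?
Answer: $\frac{\sqrt{3}}{540} \approx 0.0032075$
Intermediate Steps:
$m = 180 \sqrt{3}$ ($m = - 15 \sqrt{12} \left(-6\right) = - 15 \cdot 2 \sqrt{3} \left(-6\right) = - 30 \sqrt{3} \left(-6\right) = 180 \sqrt{3} \approx 311.77$)
$\frac{1}{m} = \frac{1}{180 \sqrt{3}} = \frac{\sqrt{3}}{540}$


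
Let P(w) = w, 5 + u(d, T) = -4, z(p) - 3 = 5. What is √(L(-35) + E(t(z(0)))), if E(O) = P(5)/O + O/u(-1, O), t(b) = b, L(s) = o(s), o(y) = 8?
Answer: √1114/12 ≈ 2.7814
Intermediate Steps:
z(p) = 8 (z(p) = 3 + 5 = 8)
L(s) = 8
u(d, T) = -9 (u(d, T) = -5 - 4 = -9)
E(O) = 5/O - O/9 (E(O) = 5/O + O/(-9) = 5/O + O*(-⅑) = 5/O - O/9)
√(L(-35) + E(t(z(0)))) = √(8 + (5/8 - ⅑*8)) = √(8 + (5*(⅛) - 8/9)) = √(8 + (5/8 - 8/9)) = √(8 - 19/72) = √(557/72) = √1114/12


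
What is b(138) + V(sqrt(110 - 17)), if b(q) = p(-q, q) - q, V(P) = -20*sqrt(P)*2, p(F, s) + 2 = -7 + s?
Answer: -9 - 40*93**(1/4) ≈ -133.22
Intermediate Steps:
p(F, s) = -9 + s (p(F, s) = -2 + (-7 + s) = -9 + s)
V(P) = -40*sqrt(P)
b(q) = -9 (b(q) = (-9 + q) - q = -9)
b(138) + V(sqrt(110 - 17)) = -9 - 40*(110 - 17)**(1/4) = -9 - 40*93**(1/4)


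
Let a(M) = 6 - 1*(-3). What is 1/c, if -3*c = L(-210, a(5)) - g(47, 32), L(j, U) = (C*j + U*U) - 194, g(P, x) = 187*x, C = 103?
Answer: 3/27727 ≈ 0.00010820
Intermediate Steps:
a(M) = 9 (a(M) = 6 + 3 = 9)
L(j, U) = -194 + U**2 + 103*j (L(j, U) = (103*j + U*U) - 194 = (103*j + U**2) - 194 = (U**2 + 103*j) - 194 = -194 + U**2 + 103*j)
c = 27727/3 (c = -((-194 + 9**2 + 103*(-210)) - 187*32)/3 = -((-194 + 81 - 21630) - 1*5984)/3 = -(-21743 - 5984)/3 = -1/3*(-27727) = 27727/3 ≈ 9242.3)
1/c = 1/(27727/3) = 3/27727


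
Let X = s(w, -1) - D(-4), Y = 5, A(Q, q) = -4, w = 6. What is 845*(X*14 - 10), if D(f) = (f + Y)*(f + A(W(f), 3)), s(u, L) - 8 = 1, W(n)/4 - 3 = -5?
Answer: 192660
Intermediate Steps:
W(n) = -8 (W(n) = 12 + 4*(-5) = 12 - 20 = -8)
s(u, L) = 9 (s(u, L) = 8 + 1 = 9)
D(f) = (-4 + f)*(5 + f) (D(f) = (f + 5)*(f - 4) = (5 + f)*(-4 + f) = (-4 + f)*(5 + f))
X = 17 (X = 9 - (-20 - 4 + (-4)²) = 9 - (-20 - 4 + 16) = 9 - 1*(-8) = 9 + 8 = 17)
845*(X*14 - 10) = 845*(17*14 - 10) = 845*(238 - 10) = 845*228 = 192660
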